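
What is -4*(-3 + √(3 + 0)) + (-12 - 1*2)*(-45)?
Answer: 642 - 4*√3 ≈ 635.07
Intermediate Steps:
-4*(-3 + √(3 + 0)) + (-12 - 1*2)*(-45) = -4*(-3 + √3) + (-12 - 2)*(-45) = (12 - 4*√3) - 14*(-45) = (12 - 4*√3) + 630 = 642 - 4*√3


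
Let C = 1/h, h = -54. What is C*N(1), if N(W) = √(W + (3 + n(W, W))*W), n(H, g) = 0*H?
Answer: -1/27 ≈ -0.037037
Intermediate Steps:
n(H, g) = 0
C = -1/54 (C = 1/(-54) = -1/54 ≈ -0.018519)
N(W) = 2*√W (N(W) = √(W + (3 + 0)*W) = √(W + 3*W) = √(4*W) = 2*√W)
C*N(1) = -√1/27 = -1/27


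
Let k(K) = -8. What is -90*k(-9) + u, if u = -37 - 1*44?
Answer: 639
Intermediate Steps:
u = -81 (u = -37 - 44 = -81)
-90*k(-9) + u = -90*(-8) - 81 = 720 - 81 = 639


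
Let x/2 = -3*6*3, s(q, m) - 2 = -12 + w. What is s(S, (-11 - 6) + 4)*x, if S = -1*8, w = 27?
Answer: -1836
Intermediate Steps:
S = -8
s(q, m) = 17 (s(q, m) = 2 + (-12 + 27) = 2 + 15 = 17)
x = -108 (x = 2*(-3*6*3) = 2*(-18*3) = 2*(-54) = -108)
s(S, (-11 - 6) + 4)*x = 17*(-108) = -1836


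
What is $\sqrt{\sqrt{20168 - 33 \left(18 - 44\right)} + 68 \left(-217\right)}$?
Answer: $\sqrt{-14756 + \sqrt{21026}} \approx 120.88 i$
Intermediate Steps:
$\sqrt{\sqrt{20168 - 33 \left(18 - 44\right)} + 68 \left(-217\right)} = \sqrt{\sqrt{20168 - -858} - 14756} = \sqrt{\sqrt{20168 + 858} - 14756} = \sqrt{\sqrt{21026} - 14756} = \sqrt{-14756 + \sqrt{21026}}$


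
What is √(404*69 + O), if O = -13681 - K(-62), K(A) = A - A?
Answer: √14195 ≈ 119.14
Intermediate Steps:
K(A) = 0
O = -13681 (O = -13681 - 1*0 = -13681 + 0 = -13681)
√(404*69 + O) = √(404*69 - 13681) = √(27876 - 13681) = √14195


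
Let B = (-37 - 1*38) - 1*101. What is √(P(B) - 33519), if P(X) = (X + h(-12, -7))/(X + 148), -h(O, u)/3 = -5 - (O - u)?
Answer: I*√1642123/7 ≈ 183.06*I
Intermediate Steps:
B = -176 (B = (-37 - 38) - 101 = -75 - 101 = -176)
h(O, u) = 15 - 3*u + 3*O (h(O, u) = -3*(-5 - (O - u)) = -3*(-5 + (u - O)) = -3*(-5 + u - O) = 15 - 3*u + 3*O)
P(X) = X/(148 + X) (P(X) = (X + (15 - 3*(-7) + 3*(-12)))/(X + 148) = (X + (15 + 21 - 36))/(148 + X) = (X + 0)/(148 + X) = X/(148 + X))
√(P(B) - 33519) = √(-176/(148 - 176) - 33519) = √(-176/(-28) - 33519) = √(-176*(-1/28) - 33519) = √(44/7 - 33519) = √(-234589/7) = I*√1642123/7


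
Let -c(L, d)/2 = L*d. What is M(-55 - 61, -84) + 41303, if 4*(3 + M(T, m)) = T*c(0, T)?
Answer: 41300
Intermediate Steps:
c(L, d) = -2*L*d
M(T, m) = -3 (M(T, m) = -3 + (T*(-2*0*T))/4 = -3 + (T*0)/4 = -3 + (¼)*0 = -3 + 0 = -3)
M(-55 - 61, -84) + 41303 = -3 + 41303 = 41300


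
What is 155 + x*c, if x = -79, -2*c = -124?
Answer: -4743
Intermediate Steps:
c = 62 (c = -1/2*(-124) = 62)
155 + x*c = 155 - 79*62 = 155 - 4898 = -4743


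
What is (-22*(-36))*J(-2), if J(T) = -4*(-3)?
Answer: 9504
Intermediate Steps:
J(T) = 12
(-22*(-36))*J(-2) = -22*(-36)*12 = 792*12 = 9504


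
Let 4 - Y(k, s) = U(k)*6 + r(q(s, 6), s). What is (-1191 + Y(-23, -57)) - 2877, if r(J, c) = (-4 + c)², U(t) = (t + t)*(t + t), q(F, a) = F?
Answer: -20481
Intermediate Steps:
U(t) = 4*t² (U(t) = (2*t)*(2*t) = 4*t²)
Y(k, s) = 4 - (-4 + s)² - 24*k² (Y(k, s) = 4 - ((4*k²)*6 + (-4 + s)²) = 4 - (24*k² + (-4 + s)²) = 4 - ((-4 + s)² + 24*k²) = 4 + (-(-4 + s)² - 24*k²) = 4 - (-4 + s)² - 24*k²)
(-1191 + Y(-23, -57)) - 2877 = (-1191 + (4 - (-4 - 57)² - 24*(-23)²)) - 2877 = (-1191 + (4 - 1*(-61)² - 24*529)) - 2877 = (-1191 + (4 - 1*3721 - 12696)) - 2877 = (-1191 + (4 - 3721 - 12696)) - 2877 = (-1191 - 16413) - 2877 = -17604 - 2877 = -20481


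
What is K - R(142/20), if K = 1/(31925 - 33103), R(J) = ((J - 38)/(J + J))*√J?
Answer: -1/1178 + 309*√710/1420 ≈ 5.7974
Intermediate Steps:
R(J) = (-38 + J)/(2*√J) (R(J) = ((-38 + J)/((2*J)))*√J = ((-38 + J)*(1/(2*J)))*√J = ((-38 + J)/(2*J))*√J = (-38 + J)/(2*√J))
K = -1/1178 (K = 1/(-1178) = -1/1178 ≈ -0.00084890)
K - R(142/20) = -1/1178 - (-38 + 142/20)/(2*√(142/20)) = -1/1178 - (-38 + 142*(1/20))/(2*√(142*(1/20))) = -1/1178 - (-38 + 71/10)/(2*√(71/10)) = -1/1178 - √710/71*(-309)/(2*10) = -1/1178 - (-309)*√710/1420 = -1/1178 + 309*√710/1420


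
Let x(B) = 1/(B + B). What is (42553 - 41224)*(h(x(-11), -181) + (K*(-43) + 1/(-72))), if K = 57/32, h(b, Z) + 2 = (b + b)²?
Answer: -1213390733/11616 ≈ -1.0446e+5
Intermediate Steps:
x(B) = 1/(2*B)
h(b, Z) = -2 + 4*b² (h(b, Z) = -2 + (b + b)² = -2 + (2*b)² = -2 + 4*b²)
K = 57/32 (K = 57*(1/32) = 57/32 ≈ 1.7813)
(42553 - 41224)*(h(x(-11), -181) + (K*(-43) + 1/(-72))) = (42553 - 41224)*((-2 + 4*((½)/(-11))²) + ((57/32)*(-43) + 1/(-72))) = 1329*((-2 + 4*((½)*(-1/11))²) + (-2451/32 - 1/72)) = 1329*((-2 + 4*(-1/22)²) - 22063/288) = 1329*((-2 + 4*(1/484)) - 22063/288) = 1329*((-2 + 1/121) - 22063/288) = 1329*(-241/121 - 22063/288) = 1329*(-2739031/34848) = -1213390733/11616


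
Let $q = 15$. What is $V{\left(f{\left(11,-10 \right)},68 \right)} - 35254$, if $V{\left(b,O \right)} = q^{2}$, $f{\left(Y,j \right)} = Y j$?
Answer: $-35029$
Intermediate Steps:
$V{\left(b,O \right)} = 225$ ($V{\left(b,O \right)} = 15^{2} = 225$)
$V{\left(f{\left(11,-10 \right)},68 \right)} - 35254 = 225 - 35254 = -35029$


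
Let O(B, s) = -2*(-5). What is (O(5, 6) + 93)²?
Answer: 10609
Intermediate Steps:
O(B, s) = 10
(O(5, 6) + 93)² = (10 + 93)² = 103² = 10609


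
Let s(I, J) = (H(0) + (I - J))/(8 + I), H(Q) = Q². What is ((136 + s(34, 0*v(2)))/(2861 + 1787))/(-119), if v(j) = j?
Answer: -169/683256 ≈ -0.00024734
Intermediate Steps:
s(I, J) = (I - J)/(8 + I) (s(I, J) = (0² + (I - J))/(8 + I) = (0 + (I - J))/(8 + I) = (I - J)/(8 + I))
((136 + s(34, 0*v(2)))/(2861 + 1787))/(-119) = ((136 + (34 - 0*2)/(8 + 34))/(2861 + 1787))/(-119) = -(136 + (34 - 1*0)/42)/(119*4648) = -(136 + (34 + 0)/42)/(119*4648) = -(136 + (1/42)*34)/(119*4648) = -(136 + 17/21)/(119*4648) = -169/(147*4648) = -1/119*2873/97608 = -169/683256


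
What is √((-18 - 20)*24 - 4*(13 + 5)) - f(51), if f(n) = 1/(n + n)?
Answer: -1/102 + 2*I*√246 ≈ -0.0098039 + 31.369*I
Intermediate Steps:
f(n) = 1/(2*n)
√((-18 - 20)*24 - 4*(13 + 5)) - f(51) = √((-18 - 20)*24 - 4*(13 + 5)) - 1/(2*51) = √(-38*24 - 4*18) - 1/(2*51) = √(-912 - 72) - 1*1/102 = √(-984) - 1/102 = 2*I*√246 - 1/102 = -1/102 + 2*I*√246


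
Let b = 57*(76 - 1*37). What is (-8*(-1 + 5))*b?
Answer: -71136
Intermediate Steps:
b = 2223 (b = 57*(76 - 37) = 57*39 = 2223)
(-8*(-1 + 5))*b = -8*(-1 + 5)*2223 = -8*4*2223 = -32*2223 = -71136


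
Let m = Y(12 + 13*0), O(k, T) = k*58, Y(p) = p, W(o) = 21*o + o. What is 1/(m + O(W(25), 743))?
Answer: 1/31912 ≈ 3.1336e-5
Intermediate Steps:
W(o) = 22*o
O(k, T) = 58*k
m = 12 (m = 12 + 13*0 = 12 + 0 = 12)
1/(m + O(W(25), 743)) = 1/(12 + 58*(22*25)) = 1/(12 + 58*550) = 1/(12 + 31900) = 1/31912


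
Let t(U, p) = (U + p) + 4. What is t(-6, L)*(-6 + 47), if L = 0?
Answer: -82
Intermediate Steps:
t(U, p) = 4 + U + p
t(-6, L)*(-6 + 47) = (4 - 6 + 0)*(-6 + 47) = -2*41 = -82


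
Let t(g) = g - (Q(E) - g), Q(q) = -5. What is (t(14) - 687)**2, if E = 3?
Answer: 427716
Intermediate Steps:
t(g) = 5 + 2*g (t(g) = g - (-5 - g) = g + (5 + g) = 5 + 2*g)
(t(14) - 687)**2 = ((5 + 2*14) - 687)**2 = ((5 + 28) - 687)**2 = (33 - 687)**2 = (-654)**2 = 427716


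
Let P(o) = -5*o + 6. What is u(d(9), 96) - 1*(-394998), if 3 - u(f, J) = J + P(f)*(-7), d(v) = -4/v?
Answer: 3554663/9 ≈ 3.9496e+5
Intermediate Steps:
P(o) = 6 - 5*o
u(f, J) = 45 - J - 35*f (u(f, J) = 3 - (J + (6 - 5*f)*(-7)) = 3 - (J + (-42 + 35*f)) = 3 - (-42 + J + 35*f) = 3 + (42 - J - 35*f) = 45 - J - 35*f)
u(d(9), 96) - 1*(-394998) = (45 - 1*96 - (-140)/9) - 1*(-394998) = (45 - 96 - (-140)/9) + 394998 = (45 - 96 - 35*(-4/9)) + 394998 = (45 - 96 + 140/9) + 394998 = -319/9 + 394998 = 3554663/9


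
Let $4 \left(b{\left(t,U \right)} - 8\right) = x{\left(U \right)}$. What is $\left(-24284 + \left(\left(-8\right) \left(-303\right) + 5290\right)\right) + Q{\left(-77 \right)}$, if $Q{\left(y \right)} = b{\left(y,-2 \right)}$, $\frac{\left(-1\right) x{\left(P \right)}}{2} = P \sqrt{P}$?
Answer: $-16562 + i \sqrt{2} \approx -16562.0 + 1.4142 i$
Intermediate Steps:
$x{\left(P \right)} = - 2 P^{\frac{3}{2}}$ ($x{\left(P \right)} = - 2 P \sqrt{P} = - 2 P^{\frac{3}{2}}$)
$b{\left(t,U \right)} = 8 - \frac{U^{\frac{3}{2}}}{2}$ ($b{\left(t,U \right)} = 8 + \frac{\left(-2\right) U^{\frac{3}{2}}}{4} = 8 - \frac{U^{\frac{3}{2}}}{2}$)
$Q{\left(y \right)} = 8 + i \sqrt{2}$ ($Q{\left(y \right)} = 8 - \frac{\left(-2\right)^{\frac{3}{2}}}{2} = 8 - \frac{\left(-2\right) i \sqrt{2}}{2} = 8 + i \sqrt{2}$)
$\left(-24284 + \left(\left(-8\right) \left(-303\right) + 5290\right)\right) + Q{\left(-77 \right)} = \left(-24284 + \left(\left(-8\right) \left(-303\right) + 5290\right)\right) + \left(8 + i \sqrt{2}\right) = \left(-24284 + \left(2424 + 5290\right)\right) + \left(8 + i \sqrt{2}\right) = \left(-24284 + 7714\right) + \left(8 + i \sqrt{2}\right) = -16570 + \left(8 + i \sqrt{2}\right) = -16562 + i \sqrt{2}$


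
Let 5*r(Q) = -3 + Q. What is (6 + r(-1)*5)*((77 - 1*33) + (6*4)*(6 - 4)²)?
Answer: 280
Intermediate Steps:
r(Q) = -⅗ + Q/5 (r(Q) = (-3 + Q)/5 = -⅗ + Q/5)
(6 + r(-1)*5)*((77 - 1*33) + (6*4)*(6 - 4)²) = (6 + (-⅗ + (⅕)*(-1))*5)*((77 - 1*33) + (6*4)*(6 - 4)²) = (6 + (-⅗ - ⅕)*5)*((77 - 33) + 24*2²) = (6 - ⅘*5)*(44 + 24*4) = (6 - 4)*(44 + 96) = 2*140 = 280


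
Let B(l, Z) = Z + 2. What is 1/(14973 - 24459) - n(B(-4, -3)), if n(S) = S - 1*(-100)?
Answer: -939115/9486 ≈ -99.000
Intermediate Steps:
B(l, Z) = 2 + Z
n(S) = 100 + S (n(S) = S + 100 = 100 + S)
1/(14973 - 24459) - n(B(-4, -3)) = 1/(14973 - 24459) - (100 + (2 - 3)) = 1/(-9486) - (100 - 1) = -1/9486 - 1*99 = -1/9486 - 99 = -939115/9486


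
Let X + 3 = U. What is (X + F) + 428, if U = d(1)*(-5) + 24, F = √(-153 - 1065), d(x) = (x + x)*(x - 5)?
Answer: 489 + I*√1218 ≈ 489.0 + 34.9*I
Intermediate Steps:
d(x) = 2*x*(-5 + x) (d(x) = (2*x)*(-5 + x) = 2*x*(-5 + x))
F = I*√1218 (F = √(-1218) = I*√1218 ≈ 34.9*I)
U = 64 (U = (2*1*(-5 + 1))*(-5) + 24 = (2*1*(-4))*(-5) + 24 = -8*(-5) + 24 = 40 + 24 = 64)
X = 61 (X = -3 + 64 = 61)
(X + F) + 428 = (61 + I*√1218) + 428 = 489 + I*√1218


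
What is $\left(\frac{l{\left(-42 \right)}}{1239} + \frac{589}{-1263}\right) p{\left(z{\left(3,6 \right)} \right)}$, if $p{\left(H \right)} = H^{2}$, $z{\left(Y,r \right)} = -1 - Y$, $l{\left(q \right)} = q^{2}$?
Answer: $\frac{1141456}{74517} \approx 15.318$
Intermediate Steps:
$\left(\frac{l{\left(-42 \right)}}{1239} + \frac{589}{-1263}\right) p{\left(z{\left(3,6 \right)} \right)} = \left(\frac{\left(-42\right)^{2}}{1239} + \frac{589}{-1263}\right) \left(-1 - 3\right)^{2} = \left(1764 \cdot \frac{1}{1239} + 589 \left(- \frac{1}{1263}\right)\right) \left(-1 - 3\right)^{2} = \left(\frac{84}{59} - \frac{589}{1263}\right) \left(-4\right)^{2} = \frac{71341}{74517} \cdot 16 = \frac{1141456}{74517}$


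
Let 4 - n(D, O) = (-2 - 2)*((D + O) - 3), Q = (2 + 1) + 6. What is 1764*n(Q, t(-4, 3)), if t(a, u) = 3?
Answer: 70560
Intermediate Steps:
Q = 9 (Q = 3 + 6 = 9)
n(D, O) = -8 + 4*D + 4*O (n(D, O) = 4 - (-2 - 2)*((D + O) - 3) = 4 - (-4)*(-3 + D + O) = 4 - (12 - 4*D - 4*O) = 4 + (-12 + 4*D + 4*O) = -8 + 4*D + 4*O)
1764*n(Q, t(-4, 3)) = 1764*(-8 + 4*9 + 4*3) = 1764*(-8 + 36 + 12) = 1764*40 = 70560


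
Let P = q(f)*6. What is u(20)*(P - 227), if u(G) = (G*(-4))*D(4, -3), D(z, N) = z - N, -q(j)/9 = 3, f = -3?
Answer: 217840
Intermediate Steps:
q(j) = -27 (q(j) = -9*3 = -27)
u(G) = -28*G (u(G) = (G*(-4))*(4 - 1*(-3)) = (-4*G)*(4 + 3) = -4*G*7 = -28*G)
P = -162 (P = -27*6 = -162)
u(20)*(P - 227) = (-28*20)*(-162 - 227) = -560*(-389) = 217840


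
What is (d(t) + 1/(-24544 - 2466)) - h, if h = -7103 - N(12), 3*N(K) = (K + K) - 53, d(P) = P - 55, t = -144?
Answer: 558647827/81030 ≈ 6894.3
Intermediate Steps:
d(P) = -55 + P
N(K) = -53/3 + 2*K/3 (N(K) = ((K + K) - 53)/3 = (2*K - 53)/3 = (-53 + 2*K)/3 = -53/3 + 2*K/3)
h = -21280/3 (h = -7103 - (-53/3 + (⅔)*12) = -7103 - (-53/3 + 8) = -7103 - 1*(-29/3) = -7103 + 29/3 = -21280/3 ≈ -7093.3)
(d(t) + 1/(-24544 - 2466)) - h = ((-55 - 144) + 1/(-24544 - 2466)) - 1*(-21280/3) = (-199 + 1/(-27010)) + 21280/3 = (-199 - 1/27010) + 21280/3 = -5374991/27010 + 21280/3 = 558647827/81030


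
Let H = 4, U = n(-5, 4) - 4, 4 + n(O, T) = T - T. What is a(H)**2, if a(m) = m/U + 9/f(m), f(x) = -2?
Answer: 25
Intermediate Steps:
n(O, T) = -4 (n(O, T) = -4 + (T - T) = -4 + 0 = -4)
U = -8 (U = -4 - 4 = -8)
a(m) = -9/2 - m/8 (a(m) = m/(-8) + 9/(-2) = m*(-1/8) + 9*(-1/2) = -m/8 - 9/2 = -9/2 - m/8)
a(H)**2 = (-9/2 - 1/8*4)**2 = (-9/2 - 1/2)**2 = (-5)**2 = 25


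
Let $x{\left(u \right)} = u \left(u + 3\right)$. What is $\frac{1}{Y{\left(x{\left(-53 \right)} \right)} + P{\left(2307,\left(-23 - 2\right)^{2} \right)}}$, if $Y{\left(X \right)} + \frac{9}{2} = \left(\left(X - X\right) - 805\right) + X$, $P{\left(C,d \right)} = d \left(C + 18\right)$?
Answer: $\frac{2}{2909931} \approx 6.873 \cdot 10^{-7}$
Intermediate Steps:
$P{\left(C,d \right)} = d \left(18 + C\right)$
$x{\left(u \right)} = u \left(3 + u\right)$
$Y{\left(X \right)} = - \frac{1619}{2} + X$ ($Y{\left(X \right)} = - \frac{9}{2} + \left(\left(\left(X - X\right) - 805\right) + X\right) = - \frac{9}{2} + \left(\left(0 - 805\right) + X\right) = - \frac{9}{2} + \left(-805 + X\right) = - \frac{1619}{2} + X$)
$\frac{1}{Y{\left(x{\left(-53 \right)} \right)} + P{\left(2307,\left(-23 - 2\right)^{2} \right)}} = \frac{1}{\left(- \frac{1619}{2} - 53 \left(3 - 53\right)\right) + \left(-23 - 2\right)^{2} \left(18 + 2307\right)} = \frac{1}{\left(- \frac{1619}{2} - -2650\right) + \left(-25\right)^{2} \cdot 2325} = \frac{1}{\left(- \frac{1619}{2} + 2650\right) + 625 \cdot 2325} = \frac{1}{\frac{3681}{2} + 1453125} = \frac{1}{\frac{2909931}{2}} = \frac{2}{2909931}$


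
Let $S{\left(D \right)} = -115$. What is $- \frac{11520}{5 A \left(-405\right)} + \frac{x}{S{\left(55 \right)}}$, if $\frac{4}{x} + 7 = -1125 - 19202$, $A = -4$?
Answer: $- \frac{4988602}{3507615} \approx -1.4222$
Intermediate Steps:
$x = - \frac{2}{10167}$ ($x = \frac{4}{-7 - 20327} = \frac{4}{-20334} = 4 \left(- \frac{1}{20334}\right) = - \frac{2}{10167} \approx -0.00019671$)
$- \frac{11520}{5 A \left(-405\right)} + \frac{x}{S{\left(55 \right)}} = - \frac{11520}{5 \left(-4\right) \left(-405\right)} - \frac{2}{10167 \left(-115\right)} = - \frac{11520}{\left(-20\right) \left(-405\right)} - - \frac{2}{1169205} = - \frac{11520}{8100} + \frac{2}{1169205} = \left(-11520\right) \frac{1}{8100} + \frac{2}{1169205} = - \frac{64}{45} + \frac{2}{1169205} = - \frac{4988602}{3507615}$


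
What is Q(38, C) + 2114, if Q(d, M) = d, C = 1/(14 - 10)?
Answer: 2152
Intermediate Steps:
C = 1/4 ≈ 0.25000
Q(38, C) + 2114 = 38 + 2114 = 2152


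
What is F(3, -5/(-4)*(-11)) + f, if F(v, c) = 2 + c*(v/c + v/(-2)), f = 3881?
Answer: 31253/8 ≈ 3906.6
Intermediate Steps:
F(v, c) = 2 + c*(-v/2 + v/c) (F(v, c) = 2 + c*(v/c + v*(-½)) = 2 + c*(v/c - v/2) = 2 + c*(-v/2 + v/c))
F(3, -5/(-4)*(-11)) + f = (2 + 3 - ½*-5/(-4)*(-11)*3) + 3881 = (2 + 3 - ½*-5*(-¼)*(-11)*3) + 3881 = (2 + 3 - ½*(5/4)*(-11)*3) + 3881 = (2 + 3 - ½*(-55/4)*3) + 3881 = (2 + 3 + 165/8) + 3881 = 205/8 + 3881 = 31253/8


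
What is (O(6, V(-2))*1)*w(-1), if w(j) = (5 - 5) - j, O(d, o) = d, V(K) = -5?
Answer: 6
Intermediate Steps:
w(j) = -j (w(j) = 0 - j = -j)
(O(6, V(-2))*1)*w(-1) = (6*1)*(-1*(-1)) = 6*1 = 6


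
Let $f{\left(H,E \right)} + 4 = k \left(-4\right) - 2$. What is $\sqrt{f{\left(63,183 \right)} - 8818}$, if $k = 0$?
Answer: $2 i \sqrt{2206} \approx 93.936 i$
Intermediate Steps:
$f{\left(H,E \right)} = -6$ ($f{\left(H,E \right)} = -4 + \left(0 \left(-4\right) - 2\right) = -4 + \left(0 - 2\right) = -4 - 2 = -6$)
$\sqrt{f{\left(63,183 \right)} - 8818} = \sqrt{-6 - 8818} = \sqrt{-8824} = 2 i \sqrt{2206}$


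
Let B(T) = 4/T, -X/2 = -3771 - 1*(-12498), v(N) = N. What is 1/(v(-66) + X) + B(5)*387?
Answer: 5424191/17520 ≈ 309.60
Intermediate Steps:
X = -17454 (X = -2*(-3771 - 1*(-12498)) = -2*(-3771 + 12498) = -2*8727 = -17454)
1/(v(-66) + X) + B(5)*387 = 1/(-66 - 17454) + (4/5)*387 = 1/(-17520) + (4*(⅕))*387 = -1/17520 + (⅘)*387 = -1/17520 + 1548/5 = 5424191/17520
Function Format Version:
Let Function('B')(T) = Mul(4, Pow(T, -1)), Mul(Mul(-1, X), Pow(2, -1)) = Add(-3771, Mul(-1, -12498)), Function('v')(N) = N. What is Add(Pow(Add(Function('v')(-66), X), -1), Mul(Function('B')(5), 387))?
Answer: Rational(5424191, 17520) ≈ 309.60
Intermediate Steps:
X = -17454 (X = Mul(-2, Add(-3771, Mul(-1, -12498))) = Mul(-2, Add(-3771, 12498)) = Mul(-2, 8727) = -17454)
Add(Pow(Add(Function('v')(-66), X), -1), Mul(Function('B')(5), 387)) = Add(Pow(Add(-66, -17454), -1), Mul(Mul(4, Pow(5, -1)), 387)) = Add(Pow(-17520, -1), Mul(Mul(4, Rational(1, 5)), 387)) = Add(Rational(-1, 17520), Mul(Rational(4, 5), 387)) = Add(Rational(-1, 17520), Rational(1548, 5)) = Rational(5424191, 17520)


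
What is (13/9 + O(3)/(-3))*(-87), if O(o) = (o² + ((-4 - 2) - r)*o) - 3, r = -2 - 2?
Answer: -377/3 ≈ -125.67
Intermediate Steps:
r = -4
O(o) = -3 + o² - 2*o (O(o) = (o² + ((-4 - 2) - 1*(-4))*o) - 3 = (o² + (-6 + 4)*o) - 3 = (o² - 2*o) - 3 = -3 + o² - 2*o)
(13/9 + O(3)/(-3))*(-87) = (13/9 + (-3 + 3² - 2*3)/(-3))*(-87) = (13*(⅑) + (-3 + 9 - 6)*(-⅓))*(-87) = (13/9 + 0*(-⅓))*(-87) = (13/9 + 0)*(-87) = (13/9)*(-87) = -377/3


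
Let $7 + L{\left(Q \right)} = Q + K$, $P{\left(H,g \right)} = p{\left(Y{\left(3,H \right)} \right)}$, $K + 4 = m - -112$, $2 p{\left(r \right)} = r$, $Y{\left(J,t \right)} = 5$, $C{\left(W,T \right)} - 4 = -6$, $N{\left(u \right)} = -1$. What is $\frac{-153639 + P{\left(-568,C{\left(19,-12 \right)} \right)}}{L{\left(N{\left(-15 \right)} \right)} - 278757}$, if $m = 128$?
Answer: $\frac{307273}{557058} \approx 0.5516$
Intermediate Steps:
$C{\left(W,T \right)} = -2$ ($C{\left(W,T \right)} = 4 - 6 = -2$)
$p{\left(r \right)} = \frac{r}{2}$
$K = 236$ ($K = -4 + \left(128 - -112\right) = -4 + \left(128 + 112\right) = -4 + 240 = 236$)
$P{\left(H,g \right)} = \frac{5}{2}$ ($P{\left(H,g \right)} = \frac{1}{2} \cdot 5 = \frac{5}{2}$)
$L{\left(Q \right)} = 229 + Q$ ($L{\left(Q \right)} = -7 + \left(Q + 236\right) = -7 + \left(236 + Q\right) = 229 + Q$)
$\frac{-153639 + P{\left(-568,C{\left(19,-12 \right)} \right)}}{L{\left(N{\left(-15 \right)} \right)} - 278757} = \frac{-153639 + \frac{5}{2}}{\left(229 - 1\right) - 278757} = - \frac{307273}{2 \left(228 - 278757\right)} = - \frac{307273}{2 \left(-278529\right)} = \left(- \frac{307273}{2}\right) \left(- \frac{1}{278529}\right) = \frac{307273}{557058}$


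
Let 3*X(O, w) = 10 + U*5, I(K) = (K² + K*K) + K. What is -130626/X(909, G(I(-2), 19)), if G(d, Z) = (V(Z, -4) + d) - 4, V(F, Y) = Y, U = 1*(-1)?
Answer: -391878/5 ≈ -78376.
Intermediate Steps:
U = -1
I(K) = K + 2*K² (I(K) = (K² + K²) + K = 2*K² + K = K + 2*K²)
G(d, Z) = -8 + d (G(d, Z) = (-4 + d) - 4 = -8 + d)
X(O, w) = 5/3 (X(O, w) = (10 - 1*5)/3 = (10 - 5)/3 = (⅓)*5 = 5/3)
-130626/X(909, G(I(-2), 19)) = -130626/5/3 = -130626*⅗ = -391878/5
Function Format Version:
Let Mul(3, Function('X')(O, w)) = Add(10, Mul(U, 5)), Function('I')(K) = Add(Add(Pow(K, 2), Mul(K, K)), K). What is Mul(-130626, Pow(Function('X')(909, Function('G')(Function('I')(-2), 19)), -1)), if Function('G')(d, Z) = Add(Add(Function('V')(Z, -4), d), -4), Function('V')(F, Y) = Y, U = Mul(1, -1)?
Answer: Rational(-391878, 5) ≈ -78376.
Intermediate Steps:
U = -1
Function('I')(K) = Add(K, Mul(2, Pow(K, 2))) (Function('I')(K) = Add(Add(Pow(K, 2), Pow(K, 2)), K) = Add(Mul(2, Pow(K, 2)), K) = Add(K, Mul(2, Pow(K, 2))))
Function('G')(d, Z) = Add(-8, d) (Function('G')(d, Z) = Add(Add(-4, d), -4) = Add(-8, d))
Function('X')(O, w) = Rational(5, 3) (Function('X')(O, w) = Mul(Rational(1, 3), Add(10, Mul(-1, 5))) = Mul(Rational(1, 3), Add(10, -5)) = Mul(Rational(1, 3), 5) = Rational(5, 3))
Mul(-130626, Pow(Function('X')(909, Function('G')(Function('I')(-2), 19)), -1)) = Mul(-130626, Pow(Rational(5, 3), -1)) = Mul(-130626, Rational(3, 5)) = Rational(-391878, 5)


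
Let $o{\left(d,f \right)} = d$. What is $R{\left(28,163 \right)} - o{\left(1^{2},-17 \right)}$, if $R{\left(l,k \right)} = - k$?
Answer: $-164$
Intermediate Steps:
$R{\left(28,163 \right)} - o{\left(1^{2},-17 \right)} = \left(-1\right) 163 - 1^{2} = -163 - 1 = -164$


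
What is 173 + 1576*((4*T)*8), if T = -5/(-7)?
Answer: 253371/7 ≈ 36196.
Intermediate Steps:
T = 5/7 (T = -5*(-⅐) = 5/7 ≈ 0.71429)
173 + 1576*((4*T)*8) = 173 + 1576*((4*(5/7))*8) = 173 + 1576*((20/7)*8) = 173 + 1576*(160/7) = 173 + 252160/7 = 253371/7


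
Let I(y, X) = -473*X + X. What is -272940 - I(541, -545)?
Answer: -530180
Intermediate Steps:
I(y, X) = -472*X
-272940 - I(541, -545) = -272940 - (-472)*(-545) = -272940 - 1*257240 = -272940 - 257240 = -530180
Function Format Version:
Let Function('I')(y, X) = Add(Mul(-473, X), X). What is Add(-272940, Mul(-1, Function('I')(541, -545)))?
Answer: -530180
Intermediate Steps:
Function('I')(y, X) = Mul(-472, X)
Add(-272940, Mul(-1, Function('I')(541, -545))) = Add(-272940, Mul(-1, Mul(-472, -545))) = Add(-272940, Mul(-1, 257240)) = Add(-272940, -257240) = -530180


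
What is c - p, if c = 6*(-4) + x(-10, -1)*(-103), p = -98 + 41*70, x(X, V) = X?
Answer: -1766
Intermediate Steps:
p = 2772 (p = -98 + 2870 = 2772)
c = 1006 (c = 6*(-4) - 10*(-103) = -24 + 1030 = 1006)
c - p = 1006 - 1*2772 = 1006 - 2772 = -1766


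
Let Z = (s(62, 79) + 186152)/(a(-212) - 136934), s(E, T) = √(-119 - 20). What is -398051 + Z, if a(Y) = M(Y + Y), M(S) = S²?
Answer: -8526557395/21421 + I*√139/42842 ≈ -3.9805e+5 + 0.00027519*I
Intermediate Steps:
s(E, T) = I*√139 (s(E, T) = √(-139) = I*√139)
a(Y) = 4*Y² (a(Y) = (Y + Y)² = (2*Y)² = 4*Y²)
Z = 93076/21421 + I*√139/42842 (Z = (I*√139 + 186152)/(4*(-212)² - 136934) = (186152 + I*√139)/(4*44944 - 136934) = (186152 + I*√139)/(179776 - 136934) = (186152 + I*√139)/42842 = (186152 + I*√139)*(1/42842) = 93076/21421 + I*√139/42842 ≈ 4.3451 + 0.00027519*I)
-398051 + Z = -398051 + (93076/21421 + I*√139/42842) = -8526557395/21421 + I*√139/42842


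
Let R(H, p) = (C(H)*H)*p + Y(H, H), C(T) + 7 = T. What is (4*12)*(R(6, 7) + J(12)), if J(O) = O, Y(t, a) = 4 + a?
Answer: -960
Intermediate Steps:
C(T) = -7 + T
R(H, p) = 4 + H + H*p*(-7 + H) (R(H, p) = ((-7 + H)*H)*p + (4 + H) = (H*(-7 + H))*p + (4 + H) = H*p*(-7 + H) + (4 + H) = 4 + H + H*p*(-7 + H))
(4*12)*(R(6, 7) + J(12)) = (4*12)*((4 + 6 + 6*7*(-7 + 6)) + 12) = 48*((4 + 6 + 6*7*(-1)) + 12) = 48*((4 + 6 - 42) + 12) = 48*(-32 + 12) = 48*(-20) = -960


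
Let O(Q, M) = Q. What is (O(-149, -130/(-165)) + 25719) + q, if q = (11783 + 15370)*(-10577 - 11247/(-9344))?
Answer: -2683027077793/9344 ≈ -2.8714e+8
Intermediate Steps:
q = -2683266003873/9344 (q = 27153*(-10577 - 11247*(-1/9344)) = 27153*(-10577 + 11247/9344) = 27153*(-98820241/9344) = -2683266003873/9344 ≈ -2.8716e+8)
(O(-149, -130/(-165)) + 25719) + q = (-149 + 25719) - 2683266003873/9344 = 25570 - 2683266003873/9344 = -2683027077793/9344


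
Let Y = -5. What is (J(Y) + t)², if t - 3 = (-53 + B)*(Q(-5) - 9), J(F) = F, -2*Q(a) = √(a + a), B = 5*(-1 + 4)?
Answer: 111990 + 12920*I*√10 ≈ 1.1199e+5 + 40857.0*I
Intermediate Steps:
B = 15 (B = 5*3 = 15)
Q(a) = -√2*√a/2 (Q(a) = -√(a + a)/2 = -√2*√a/2)
t = 345 + 19*I*√10 (t = 3 + (-53 + 15)*(-√2*√(-5)/2 - 9) = 3 - 38*(-√2*I*√5/2 - 9) = 3 - 38*(-I*√10/2 - 9) = 3 - 38*(-9 - I*√10/2) = 3 + (342 + 19*I*√10) = 345 + 19*I*√10 ≈ 345.0 + 60.083*I)
(J(Y) + t)² = (-5 + (345 + 19*I*√10))² = (340 + 19*I*√10)²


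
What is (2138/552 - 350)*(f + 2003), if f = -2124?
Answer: 11559251/276 ≈ 41881.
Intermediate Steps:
(2138/552 - 350)*(f + 2003) = (2138/552 - 350)*(-2124 + 2003) = (2138*(1/552) - 350)*(-121) = (1069/276 - 350)*(-121) = -95531/276*(-121) = 11559251/276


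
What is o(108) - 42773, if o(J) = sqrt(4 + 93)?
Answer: -42773 + sqrt(97) ≈ -42763.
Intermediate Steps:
o(J) = sqrt(97)
o(108) - 42773 = sqrt(97) - 42773 = -42773 + sqrt(97)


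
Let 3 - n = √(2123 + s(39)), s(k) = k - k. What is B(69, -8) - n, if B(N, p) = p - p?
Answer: -3 + √2123 ≈ 43.076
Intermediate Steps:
B(N, p) = 0
s(k) = 0
n = 3 - √2123 (n = 3 - √(2123 + 0) = 3 - √2123 ≈ -43.076)
B(69, -8) - n = 0 - (3 - √2123) = 0 + (-3 + √2123) = -3 + √2123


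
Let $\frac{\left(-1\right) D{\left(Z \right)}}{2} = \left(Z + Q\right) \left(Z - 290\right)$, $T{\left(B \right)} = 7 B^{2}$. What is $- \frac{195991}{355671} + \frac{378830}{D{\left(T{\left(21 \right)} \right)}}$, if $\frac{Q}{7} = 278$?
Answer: $- \frac{2826393722756}{5006887723971} \approx -0.5645$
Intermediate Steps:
$Q = 1946$ ($Q = 7 \cdot 278 = 1946$)
$D{\left(Z \right)} = - 2 \left(-290 + Z\right) \left(1946 + Z\right)$ ($D{\left(Z \right)} = - 2 \left(Z + 1946\right) \left(Z - 290\right) = - 2 \left(1946 + Z\right) \left(-290 + Z\right) = - 2 \left(-290 + Z\right) \left(1946 + Z\right)$)
$- \frac{195991}{355671} + \frac{378830}{D{\left(T{\left(21 \right)} \right)}} = - \frac{195991}{355671} + \frac{378830}{1128680 - 3312 \cdot 7 \cdot 21^{2} - 2 \left(7 \cdot 21^{2}\right)^{2}} = \left(-195991\right) \frac{1}{355671} + \frac{378830}{1128680 - 3312 \cdot 7 \cdot 441 - 2 \left(7 \cdot 441\right)^{2}} = - \frac{195991}{355671} + \frac{378830}{1128680 - 10224144 - 2 \cdot 3087^{2}} = - \frac{195991}{355671} + \frac{378830}{1128680 - 10224144 - 19059138} = - \frac{195991}{355671} + \frac{378830}{-28154602} = - \frac{195991}{355671} + 378830 \left(- \frac{1}{28154602}\right) = - \frac{195991}{355671} - \frac{189415}{14077301} = - \frac{2826393722756}{5006887723971}$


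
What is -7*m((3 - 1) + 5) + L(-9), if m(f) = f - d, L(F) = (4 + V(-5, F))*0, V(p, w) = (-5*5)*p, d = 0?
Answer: -49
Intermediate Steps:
V(p, w) = -25*p
L(F) = 0 (L(F) = (4 - 25*(-5))*0 = (4 + 125)*0 = 129*0 = 0)
m(f) = f (m(f) = f - 1*0 = f + 0 = f)
-7*m((3 - 1) + 5) + L(-9) = -7*((3 - 1) + 5) + 0 = -7*(2 + 5) + 0 = -7*7 + 0 = -49 + 0 = -49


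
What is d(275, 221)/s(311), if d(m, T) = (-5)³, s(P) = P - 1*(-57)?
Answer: -125/368 ≈ -0.33967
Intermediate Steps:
s(P) = 57 + P (s(P) = P + 57 = 57 + P)
d(m, T) = -125
d(275, 221)/s(311) = -125/(57 + 311) = -125/368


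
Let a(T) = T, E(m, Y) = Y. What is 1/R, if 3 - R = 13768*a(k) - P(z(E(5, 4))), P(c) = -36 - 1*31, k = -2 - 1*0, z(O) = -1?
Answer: 1/27472 ≈ 3.6401e-5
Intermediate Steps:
k = -2 (k = -2 + 0 = -2)
P(c) = -67 (P(c) = -36 - 31 = -67)
R = 27472 (R = 3 - (13768*(-2) - 1*(-67)) = 3 - (-27536 + 67) = 3 - 1*(-27469) = 3 + 27469 = 27472)
1/R = 1/27472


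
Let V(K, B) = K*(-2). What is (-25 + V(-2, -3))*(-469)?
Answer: 9849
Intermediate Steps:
V(K, B) = -2*K
(-25 + V(-2, -3))*(-469) = (-25 - 2*(-2))*(-469) = (-25 + 4)*(-469) = -21*(-469) = 9849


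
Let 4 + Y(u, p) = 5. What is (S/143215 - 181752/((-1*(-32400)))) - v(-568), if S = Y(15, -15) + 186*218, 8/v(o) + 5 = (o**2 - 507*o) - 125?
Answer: -155229494423/29142820350 ≈ -5.3265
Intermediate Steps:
Y(u, p) = 1 (Y(u, p) = -4 + 5 = 1)
v(o) = 8/(-130 + o**2 - 507*o) (v(o) = 8/(-5 + ((o**2 - 507*o) - 125)) = 8/(-5 + (-125 + o**2 - 507*o)) = 8/(-130 + o**2 - 507*o))
S = 40549 (S = 1 + 186*218 = 1 + 40548 = 40549)
(S/143215 - 181752/((-1*(-32400)))) - v(-568) = (40549/143215 - 181752/((-1*(-32400)))) - 8/(-130 + (-568)**2 - 507*(-568)) = (40549*(1/143215) - 181752/32400) - 8/(-130 + 322624 + 287976) = (40549/143215 - 181752*1/32400) - 8/610470 = (40549/143215 - 7573/1350) - 8/610470 = -205965209/38668050 - 1*4/305235 = -205965209/38668050 - 4/305235 = -155229494423/29142820350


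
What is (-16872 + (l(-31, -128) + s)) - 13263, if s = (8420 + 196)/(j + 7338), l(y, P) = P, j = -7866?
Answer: -666145/22 ≈ -30279.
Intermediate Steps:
s = -359/22 (s = (8420 + 196)/(-7866 + 7338) = 8616/(-528) = 8616*(-1/528) = -359/22 ≈ -16.318)
(-16872 + (l(-31, -128) + s)) - 13263 = (-16872 + (-128 - 359/22)) - 13263 = (-16872 - 3175/22) - 13263 = -374359/22 - 13263 = -666145/22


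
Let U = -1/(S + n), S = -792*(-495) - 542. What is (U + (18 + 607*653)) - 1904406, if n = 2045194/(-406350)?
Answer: -119950060205047576/79541583553 ≈ -1.5080e+6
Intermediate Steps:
n = -1022597/203175 (n = 2045194*(-1/406350) = -1022597/203175 ≈ -5.0331)
S = 391498 (S = 392040 - 542 = 391498)
U = -203175/79541583553 (U = -1/(391498 - 1022597/203175) = -1/79541583553/203175 = -1*203175/79541583553 = -203175/79541583553 ≈ -2.5543e-6)
(U + (18 + 607*653)) - 1904406 = (-203175/79541583553 + (18 + 607*653)) - 1904406 = (-203175/79541583553 + (18 + 396371)) - 1904406 = (-203175/79541583553 + 396389) - 1904406 = 31529408762786942/79541583553 - 1904406 = -119950060205047576/79541583553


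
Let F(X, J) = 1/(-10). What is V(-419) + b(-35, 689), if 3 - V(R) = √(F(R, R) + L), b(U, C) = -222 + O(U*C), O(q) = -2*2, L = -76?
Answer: -223 - I*√7610/10 ≈ -223.0 - 8.7235*I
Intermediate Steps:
F(X, J) = -⅒
O(q) = -4
b(U, C) = -226 (b(U, C) = -222 - 4 = -226)
V(R) = 3 - I*√7610/10 (V(R) = 3 - √(-⅒ - 76) = 3 - √(-761/10) = 3 - I*√7610/10)
V(-419) + b(-35, 689) = (3 - I*√7610/10) - 226 = -223 - I*√7610/10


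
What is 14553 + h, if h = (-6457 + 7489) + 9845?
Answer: 25430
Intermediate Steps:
h = 10877 (h = 1032 + 9845 = 10877)
14553 + h = 14553 + 10877 = 25430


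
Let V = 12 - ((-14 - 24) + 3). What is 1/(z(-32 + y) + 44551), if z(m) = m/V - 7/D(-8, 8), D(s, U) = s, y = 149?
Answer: 376/16752441 ≈ 2.2444e-5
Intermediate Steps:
V = 47 (V = 12 - (-38 + 3) = 12 - 1*(-35) = 12 + 35 = 47)
z(m) = 7/8 + m/47 (z(m) = m/47 - 7/(-8) = m*(1/47) - 7*(-⅛) = m/47 + 7/8 = 7/8 + m/47)
1/(z(-32 + y) + 44551) = 1/((7/8 + (-32 + 149)/47) + 44551) = 1/((7/8 + (1/47)*117) + 44551) = 1/((7/8 + 117/47) + 44551) = 1/(1265/376 + 44551) = 1/(16752441/376) = 376/16752441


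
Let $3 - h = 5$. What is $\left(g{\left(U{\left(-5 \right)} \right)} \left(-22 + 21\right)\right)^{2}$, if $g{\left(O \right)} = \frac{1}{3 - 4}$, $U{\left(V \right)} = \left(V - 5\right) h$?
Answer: $1$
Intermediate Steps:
$h = -2$ ($h = 3 - 5 = -2$)
$U{\left(V \right)} = 10 - 2 V$ ($U{\left(V \right)} = \left(V - 5\right) \left(-2\right) = \left(-5 + V\right) \left(-2\right) = 10 - 2 V$)
$g{\left(O \right)} = -1$ ($g{\left(O \right)} = \frac{1}{3 - 4} = \frac{1}{-1} = -1$)
$\left(g{\left(U{\left(-5 \right)} \right)} \left(-22 + 21\right)\right)^{2} = \left(- (-22 + 21)\right)^{2} = \left(\left(-1\right) \left(-1\right)\right)^{2} = 1^{2} = 1$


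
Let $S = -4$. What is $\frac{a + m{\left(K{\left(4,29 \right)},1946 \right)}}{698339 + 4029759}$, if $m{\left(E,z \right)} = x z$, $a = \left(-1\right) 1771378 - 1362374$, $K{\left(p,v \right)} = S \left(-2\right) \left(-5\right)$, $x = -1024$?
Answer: $- \frac{2563228}{2364049} \approx -1.0843$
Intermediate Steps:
$K{\left(p,v \right)} = -40$ ($K{\left(p,v \right)} = \left(-4\right) \left(-2\right) \left(-5\right) = 8 \left(-5\right) = -40$)
$a = -3133752$ ($a = -1771378 - 1362374 = -3133752$)
$m{\left(E,z \right)} = - 1024 z$
$\frac{a + m{\left(K{\left(4,29 \right)},1946 \right)}}{698339 + 4029759} = \frac{-3133752 - 1992704}{698339 + 4029759} = \frac{-3133752 - 1992704}{4728098} = \left(-5126456\right) \frac{1}{4728098} = - \frac{2563228}{2364049}$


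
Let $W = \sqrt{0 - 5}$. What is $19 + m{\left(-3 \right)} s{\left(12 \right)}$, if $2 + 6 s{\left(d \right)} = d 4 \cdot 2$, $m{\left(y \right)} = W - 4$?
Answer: $- \frac{131}{3} + \frac{47 i \sqrt{5}}{3} \approx -43.667 + 35.032 i$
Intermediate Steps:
$W = i \sqrt{5}$ ($W = \sqrt{-5} = i \sqrt{5} \approx 2.2361 i$)
$m{\left(y \right)} = -4 + i \sqrt{5}$ ($m{\left(y \right)} = i \sqrt{5} - 4 = -4 + i \sqrt{5}$)
$s{\left(d \right)} = - \frac{1}{3} + \frac{4 d}{3}$ ($s{\left(d \right)} = - \frac{1}{3} + \frac{d 4 \cdot 2}{6} = - \frac{1}{3} + \frac{4 d 2}{6} = - \frac{1}{3} + \frac{8 d}{6} = - \frac{1}{3} + \frac{4 d}{3}$)
$19 + m{\left(-3 \right)} s{\left(12 \right)} = 19 + \left(-4 + i \sqrt{5}\right) \left(- \frac{1}{3} + \frac{4}{3} \cdot 12\right) = 19 + \left(-4 + i \sqrt{5}\right) \left(- \frac{1}{3} + 16\right) = 19 + \left(-4 + i \sqrt{5}\right) \frac{47}{3} = 19 - \left(\frac{188}{3} - \frac{47 i \sqrt{5}}{3}\right) = - \frac{131}{3} + \frac{47 i \sqrt{5}}{3}$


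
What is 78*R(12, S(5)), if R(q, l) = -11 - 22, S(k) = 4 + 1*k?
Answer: -2574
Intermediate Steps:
S(k) = 4 + k
R(q, l) = -33
78*R(12, S(5)) = 78*(-33) = -2574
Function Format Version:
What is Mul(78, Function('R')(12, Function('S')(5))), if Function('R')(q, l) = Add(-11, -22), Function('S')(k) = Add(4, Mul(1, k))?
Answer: -2574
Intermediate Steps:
Function('S')(k) = Add(4, k)
Function('R')(q, l) = -33
Mul(78, Function('R')(12, Function('S')(5))) = Mul(78, -33) = -2574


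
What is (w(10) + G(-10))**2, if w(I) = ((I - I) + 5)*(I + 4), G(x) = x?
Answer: 3600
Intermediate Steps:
w(I) = 20 + 5*I (w(I) = (0 + 5)*(4 + I) = 5*(4 + I) = 20 + 5*I)
(w(10) + G(-10))**2 = ((20 + 5*10) - 10)**2 = ((20 + 50) - 10)**2 = (70 - 10)**2 = 60**2 = 3600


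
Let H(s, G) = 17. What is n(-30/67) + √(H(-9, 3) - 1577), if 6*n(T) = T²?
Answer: 150/4489 + 2*I*√390 ≈ 0.033415 + 39.497*I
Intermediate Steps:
n(T) = T²/6
n(-30/67) + √(H(-9, 3) - 1577) = (-30/67)²/6 + √(17 - 1577) = (-30*1/67)²/6 + √(-1560) = (-30/67)²/6 + 2*I*√390 = (⅙)*(900/4489) + 2*I*√390 = 150/4489 + 2*I*√390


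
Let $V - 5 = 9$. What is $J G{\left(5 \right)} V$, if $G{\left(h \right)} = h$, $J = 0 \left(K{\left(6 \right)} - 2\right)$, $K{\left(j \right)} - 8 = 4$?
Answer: $0$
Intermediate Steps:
$V = 14$ ($V = 5 + 9 = 14$)
$K{\left(j \right)} = 12$ ($K{\left(j \right)} = 8 + 4 = 12$)
$J = 0$ ($J = 0 \left(12 - 2\right) = 0 \cdot 10 = 0$)
$J G{\left(5 \right)} V = 0 \cdot 5 \cdot 14 = 0 \cdot 14 = 0$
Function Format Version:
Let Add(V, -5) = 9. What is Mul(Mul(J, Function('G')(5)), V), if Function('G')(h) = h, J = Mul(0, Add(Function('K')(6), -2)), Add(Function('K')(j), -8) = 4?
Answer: 0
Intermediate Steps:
V = 14 (V = Add(5, 9) = 14)
Function('K')(j) = 12 (Function('K')(j) = Add(8, 4) = 12)
J = 0 (J = Mul(0, Add(12, -2)) = Mul(0, 10) = 0)
Mul(Mul(J, Function('G')(5)), V) = Mul(Mul(0, 5), 14) = Mul(0, 14) = 0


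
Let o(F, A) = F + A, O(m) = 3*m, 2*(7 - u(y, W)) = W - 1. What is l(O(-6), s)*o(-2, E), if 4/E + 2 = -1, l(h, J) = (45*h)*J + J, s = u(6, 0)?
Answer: 20225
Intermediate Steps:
u(y, W) = 15/2 - W/2 (u(y, W) = 7 - (W - 1)/2 = 7 - (-1 + W)/2 = 7 + (½ - W/2) = 15/2 - W/2)
s = 15/2 (s = 15/2 - ½*0 = 15/2 + 0 = 15/2 ≈ 7.5000)
l(h, J) = J + 45*J*h (l(h, J) = 45*J*h + J = J + 45*J*h)
E = -4/3 (E = 4/(-2 - 1) = 4/(-3) = 4*(-⅓) = -4/3 ≈ -1.3333)
o(F, A) = A + F
l(O(-6), s)*o(-2, E) = (15*(1 + 45*(3*(-6)))/2)*(-4/3 - 2) = (15*(1 + 45*(-18))/2)*(-10/3) = (15*(1 - 810)/2)*(-10/3) = ((15/2)*(-809))*(-10/3) = -12135/2*(-10/3) = 20225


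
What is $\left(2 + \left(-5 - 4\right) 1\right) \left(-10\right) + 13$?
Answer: $83$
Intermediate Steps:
$\left(2 + \left(-5 - 4\right) 1\right) \left(-10\right) + 13 = \left(2 - 9\right) \left(-10\right) + 13 = \left(-7\right) \left(-10\right) + 13 = 70 + 13 = 83$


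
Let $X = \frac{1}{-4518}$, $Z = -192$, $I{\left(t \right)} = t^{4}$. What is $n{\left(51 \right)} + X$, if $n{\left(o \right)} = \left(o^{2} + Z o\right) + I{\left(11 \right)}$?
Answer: $\frac{33659099}{4518} \approx 7450.0$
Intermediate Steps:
$X = - \frac{1}{4518} \approx -0.00022134$
$n{\left(o \right)} = 14641 + o^{2} - 192 o$ ($n{\left(o \right)} = \left(o^{2} - 192 o\right) + 11^{4} = \left(o^{2} - 192 o\right) + 14641 = 14641 + o^{2} - 192 o$)
$n{\left(51 \right)} + X = \left(14641 + 51^{2} - 9792\right) - \frac{1}{4518} = \left(14641 + 2601 - 9792\right) - \frac{1}{4518} = 7450 - \frac{1}{4518} = \frac{33659099}{4518}$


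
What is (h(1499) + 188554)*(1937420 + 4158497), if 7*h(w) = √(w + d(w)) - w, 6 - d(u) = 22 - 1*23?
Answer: 8036728958543/7 + 6095917*√1506/7 ≈ 1.1481e+12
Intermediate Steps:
d(u) = 7 (d(u) = 6 - (22 - 1*23) = 6 - (22 - 23) = 6 - 1*(-1) = 6 + 1 = 7)
h(w) = -w/7 + √(7 + w)/7 (h(w) = (√(w + 7) - w)/7 = (√(7 + w) - w)/7 = -w/7 + √(7 + w)/7)
(h(1499) + 188554)*(1937420 + 4158497) = ((-⅐*1499 + √(7 + 1499)/7) + 188554)*(1937420 + 4158497) = ((-1499/7 + √1506/7) + 188554)*6095917 = (1318379/7 + √1506/7)*6095917 = 8036728958543/7 + 6095917*√1506/7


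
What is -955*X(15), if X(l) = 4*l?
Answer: -57300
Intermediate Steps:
-955*X(15) = -3820*15 = -955*60 = -57300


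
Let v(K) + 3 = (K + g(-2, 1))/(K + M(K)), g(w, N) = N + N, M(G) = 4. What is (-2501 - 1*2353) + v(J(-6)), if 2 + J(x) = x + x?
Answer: -24279/5 ≈ -4855.8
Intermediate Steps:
J(x) = -2 + 2*x (J(x) = -2 + (x + x) = -2 + 2*x)
g(w, N) = 2*N
v(K) = -3 + (2 + K)/(4 + K) (v(K) = -3 + (K + 2*1)/(K + 4) = -3 + (K + 2)/(4 + K) = -3 + (2 + K)/(4 + K))
(-2501 - 1*2353) + v(J(-6)) = (-2501 - 1*2353) + 2*(-5 - (-2 + 2*(-6)))/(4 + (-2 + 2*(-6))) = (-2501 - 2353) + 2*(-5 - (-2 - 12))/(4 + (-2 - 12)) = -4854 + 2*(-5 - 1*(-14))/(4 - 14) = -4854 + 2*(-5 + 14)/(-10) = -4854 + 2*(-⅒)*9 = -4854 - 9/5 = -24279/5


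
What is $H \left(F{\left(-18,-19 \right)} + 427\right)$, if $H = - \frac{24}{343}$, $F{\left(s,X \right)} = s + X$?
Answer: $- \frac{9360}{343} \approx -27.289$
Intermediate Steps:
$F{\left(s,X \right)} = X + s$
$H = - \frac{24}{343}$ ($H = \left(-24\right) \frac{1}{343} = - \frac{24}{343} \approx -0.069971$)
$H \left(F{\left(-18,-19 \right)} + 427\right) = - \frac{24 \left(\left(-19 - 18\right) + 427\right)}{343} = - \frac{24 \left(-37 + 427\right)}{343} = \left(- \frac{24}{343}\right) 390 = - \frac{9360}{343}$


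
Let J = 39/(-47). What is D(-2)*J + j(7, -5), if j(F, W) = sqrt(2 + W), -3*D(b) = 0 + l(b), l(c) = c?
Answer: -26/47 + I*sqrt(3) ≈ -0.55319 + 1.732*I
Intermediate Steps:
J = -39/47 (J = 39*(-1/47) = -39/47 ≈ -0.82979)
D(b) = -b/3 (D(b) = -(0 + b)/3 = -b/3)
D(-2)*J + j(7, -5) = -1/3*(-2)*(-39/47) + sqrt(2 - 5) = (2/3)*(-39/47) + sqrt(-3) = -26/47 + I*sqrt(3)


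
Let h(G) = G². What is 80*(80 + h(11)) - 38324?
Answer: -22244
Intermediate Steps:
80*(80 + h(11)) - 38324 = 80*(80 + 11²) - 38324 = 80*(80 + 121) - 38324 = 80*201 - 38324 = 16080 - 38324 = -22244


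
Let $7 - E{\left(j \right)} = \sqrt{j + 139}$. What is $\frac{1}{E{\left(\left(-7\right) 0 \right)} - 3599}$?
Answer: $- \frac{3592}{12902325} + \frac{\sqrt{139}}{12902325} \approx -0.00027749$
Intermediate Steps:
$E{\left(j \right)} = 7 - \sqrt{139 + j}$ ($E{\left(j \right)} = 7 - \sqrt{j + 139} = 7 - \sqrt{139 + j}$)
$\frac{1}{E{\left(\left(-7\right) 0 \right)} - 3599} = \frac{1}{\left(7 - \sqrt{139 - 0}\right) - 3599} = \frac{1}{\left(7 - \sqrt{139 + 0}\right) - 3599} = \frac{1}{\left(7 - \sqrt{139}\right) - 3599} = \frac{1}{-3592 - \sqrt{139}}$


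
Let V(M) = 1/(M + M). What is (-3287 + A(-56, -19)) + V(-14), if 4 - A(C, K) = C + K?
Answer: -89825/28 ≈ -3208.0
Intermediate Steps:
A(C, K) = 4 - C - K (A(C, K) = 4 - (C + K) = 4 + (-C - K) = 4 - C - K)
V(M) = 1/(2*M)
(-3287 + A(-56, -19)) + V(-14) = (-3287 + (4 - 1*(-56) - 1*(-19))) + (½)/(-14) = (-3287 + (4 + 56 + 19)) + (½)*(-1/14) = (-3287 + 79) - 1/28 = -3208 - 1/28 = -89825/28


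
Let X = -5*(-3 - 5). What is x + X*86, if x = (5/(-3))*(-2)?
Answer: 10330/3 ≈ 3443.3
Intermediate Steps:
X = 40 (X = -5*(-8) = 40)
x = 10/3 (x = (5*(-⅓))*(-2) = -5/3*(-2) = 10/3 ≈ 3.3333)
x + X*86 = 10/3 + 40*86 = 10/3 + 3440 = 10330/3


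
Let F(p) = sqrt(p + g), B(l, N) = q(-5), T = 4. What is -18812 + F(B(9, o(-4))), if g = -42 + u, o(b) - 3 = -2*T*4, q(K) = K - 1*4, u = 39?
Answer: -18812 + 2*I*sqrt(3) ≈ -18812.0 + 3.4641*I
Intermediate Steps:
q(K) = -4 + K (q(K) = K - 4 = -4 + K)
o(b) = -29 (o(b) = 3 - 2*4*4 = 3 - 8*4 = 3 - 32 = -29)
g = -3 (g = -42 + 39 = -3)
B(l, N) = -9 (B(l, N) = -4 - 5 = -9)
F(p) = sqrt(-3 + p) (F(p) = sqrt(p - 3) = sqrt(-3 + p))
-18812 + F(B(9, o(-4))) = -18812 + sqrt(-3 - 9) = -18812 + sqrt(-12) = -18812 + 2*I*sqrt(3)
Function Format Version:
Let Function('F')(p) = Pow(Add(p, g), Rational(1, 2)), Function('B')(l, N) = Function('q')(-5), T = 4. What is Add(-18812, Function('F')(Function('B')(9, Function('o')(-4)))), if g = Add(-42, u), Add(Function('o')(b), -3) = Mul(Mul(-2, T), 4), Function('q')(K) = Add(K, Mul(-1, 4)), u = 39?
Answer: Add(-18812, Mul(2, I, Pow(3, Rational(1, 2)))) ≈ Add(-18812., Mul(3.4641, I))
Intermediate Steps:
Function('q')(K) = Add(-4, K) (Function('q')(K) = Add(K, -4) = Add(-4, K))
Function('o')(b) = -29 (Function('o')(b) = Add(3, Mul(Mul(-2, 4), 4)) = Add(3, Mul(-8, 4)) = Add(3, -32) = -29)
g = -3 (g = Add(-42, 39) = -3)
Function('B')(l, N) = -9 (Function('B')(l, N) = Add(-4, -5) = -9)
Function('F')(p) = Pow(Add(-3, p), Rational(1, 2)) (Function('F')(p) = Pow(Add(p, -3), Rational(1, 2)) = Pow(Add(-3, p), Rational(1, 2)))
Add(-18812, Function('F')(Function('B')(9, Function('o')(-4)))) = Add(-18812, Pow(Add(-3, -9), Rational(1, 2))) = Add(-18812, Pow(-12, Rational(1, 2))) = Add(-18812, Mul(2, I, Pow(3, Rational(1, 2))))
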